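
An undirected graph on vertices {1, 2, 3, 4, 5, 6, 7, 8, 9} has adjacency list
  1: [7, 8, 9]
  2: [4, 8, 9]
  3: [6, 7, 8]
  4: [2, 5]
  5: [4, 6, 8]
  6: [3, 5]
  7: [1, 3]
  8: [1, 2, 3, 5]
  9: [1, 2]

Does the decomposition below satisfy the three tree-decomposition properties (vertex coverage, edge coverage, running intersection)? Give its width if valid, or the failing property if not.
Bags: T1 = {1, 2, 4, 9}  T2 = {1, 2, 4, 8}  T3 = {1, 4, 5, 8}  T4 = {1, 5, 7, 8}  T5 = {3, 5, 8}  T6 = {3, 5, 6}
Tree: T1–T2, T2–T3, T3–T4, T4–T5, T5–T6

A tree decomposition must satisfy three properties: every vertex lies in some bag; for every edge, both endpoints lie together in some bag; and for every vertex, the bags containing it form a connected subtree. Here edge (7,3) lies in no bag, so the decomposition is invalid.

No — edge (7,3) lies in no bag.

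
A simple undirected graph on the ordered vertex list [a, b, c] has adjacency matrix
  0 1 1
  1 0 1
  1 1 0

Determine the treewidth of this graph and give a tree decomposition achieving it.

A single bag containing all 3 vertices is trivially a valid decomposition of width 2. Conversely, {a, b, c} is a clique of size 3, and the vertices of any clique must share a bag in every tree decomposition; so some bag has ≥ 3 vertices and tw(G) ≥ 2. The upper and lower bounds meet at 2, so that is the treewidth.

Treewidth 2.
One optimal decomposition is:
Bags: B1 = {a, b, c}
Tree: (single bag)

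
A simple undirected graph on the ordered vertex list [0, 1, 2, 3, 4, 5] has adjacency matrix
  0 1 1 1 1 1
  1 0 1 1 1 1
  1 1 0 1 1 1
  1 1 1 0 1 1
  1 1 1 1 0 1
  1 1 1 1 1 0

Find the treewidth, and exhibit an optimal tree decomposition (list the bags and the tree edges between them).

Treewidth 5.
One such decomposition:
Bags: B1 = {0, 1, 2, 3, 4, 5}
Tree: (single bag)

With just one bag of size 6, the width is 6 − 1 = 5, so tw(G) ≤ 5. On the other hand G contains the 6-clique {0, 1, 2, 3, 4, 5}. A clique must lie in a single bag of any decomposition, so no decomposition can have width below 5. Therefore the treewidth is 5.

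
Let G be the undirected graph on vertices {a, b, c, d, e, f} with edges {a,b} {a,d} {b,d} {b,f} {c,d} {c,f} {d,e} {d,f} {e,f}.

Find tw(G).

A width-2 tree decomposition is:
Bags: B1 = {b, d, f}  B2 = {d, e, f}  B3 = {a, b, d}  B4 = {c, d, f}
Tree: B1–B2, B1–B3, B2–B4
Each bag holds 3 vertices, so the decomposition has width 2, which upper-bounds the treewidth. For the lower bound, the 3 vertices {a, b, d} are pairwise adjacent, and any tree decomposition puts a clique entirely inside one bag — forcing width ≥ 2. The upper and lower bounds meet at 2, so that is the treewidth.

2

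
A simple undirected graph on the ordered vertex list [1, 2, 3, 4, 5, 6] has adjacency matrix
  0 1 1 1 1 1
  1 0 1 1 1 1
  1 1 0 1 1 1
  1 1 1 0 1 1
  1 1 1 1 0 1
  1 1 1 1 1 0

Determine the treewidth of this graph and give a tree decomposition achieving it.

With just one bag of size 6, the width is 6 − 1 = 5, so tw(G) ≤ 5. For the lower bound, the 6 vertices {1, 2, 3, 4, 5, 6} are pairwise adjacent, and any tree decomposition puts a clique entirely inside one bag — forcing width ≥ 5. The upper and lower bounds meet at 5, so that is the treewidth.

Treewidth 5.
Bags: B1 = {1, 2, 3, 4, 5, 6}
Tree: (single bag)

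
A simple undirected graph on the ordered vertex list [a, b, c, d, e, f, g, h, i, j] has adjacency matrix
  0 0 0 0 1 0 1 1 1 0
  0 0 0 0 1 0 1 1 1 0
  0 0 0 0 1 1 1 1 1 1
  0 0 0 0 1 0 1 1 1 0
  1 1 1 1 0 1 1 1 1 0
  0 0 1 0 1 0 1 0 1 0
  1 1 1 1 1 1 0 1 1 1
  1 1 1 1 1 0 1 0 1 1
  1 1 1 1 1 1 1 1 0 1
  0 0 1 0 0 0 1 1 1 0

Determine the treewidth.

A width-4 tree decomposition is:
Bags: B1 = {a, e, g, h, i}  B2 = {b, e, g, h, i}  B3 = {d, e, g, h, i}  B4 = {c, e, g, h, i}  B5 = {c, g, h, i, j}  B6 = {c, e, f, g, i}
Tree: B1–B2, B2–B3, B2–B4, B4–B5, B4–B6
Every bag has size at most 5, so the width is 5 − 1 = 4 and tw(G) ≤ 4. For the lower bound, the 5 vertices {c, g, h, i, j} are pairwise adjacent, and any tree decomposition puts a clique entirely inside one bag — forcing width ≥ 4. Therefore the treewidth is 4.

4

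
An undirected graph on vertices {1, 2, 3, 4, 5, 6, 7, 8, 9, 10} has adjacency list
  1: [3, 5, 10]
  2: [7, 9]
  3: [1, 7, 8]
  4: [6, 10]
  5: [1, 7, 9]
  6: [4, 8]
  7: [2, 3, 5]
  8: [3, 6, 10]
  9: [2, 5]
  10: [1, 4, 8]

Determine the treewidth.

A width-2 tree decomposition is:
Bags: B1 = {2, 5, 9}  B2 = {2, 5, 7}  B3 = {1, 5, 7}  B4 = {1, 3, 7}  B5 = {1, 3, 10}  B6 = {3, 8, 10}  B7 = {4, 8, 10}  B8 = {4, 6, 8}
Tree: B1–B2, B2–B3, B3–B4, B4–B5, B5–B6, B6–B7, B7–B8
Every bag has size at most 3, so the width is 3 − 1 = 2 and tw(G) ≤ 2. Since 9–2–7–5–9 is a cycle in G, G is not acyclic. Forests are exactly the graphs of treewidth ≤ 1, so tw(G) ≥ 2. The upper and lower bounds meet at 2, so that is the treewidth.

2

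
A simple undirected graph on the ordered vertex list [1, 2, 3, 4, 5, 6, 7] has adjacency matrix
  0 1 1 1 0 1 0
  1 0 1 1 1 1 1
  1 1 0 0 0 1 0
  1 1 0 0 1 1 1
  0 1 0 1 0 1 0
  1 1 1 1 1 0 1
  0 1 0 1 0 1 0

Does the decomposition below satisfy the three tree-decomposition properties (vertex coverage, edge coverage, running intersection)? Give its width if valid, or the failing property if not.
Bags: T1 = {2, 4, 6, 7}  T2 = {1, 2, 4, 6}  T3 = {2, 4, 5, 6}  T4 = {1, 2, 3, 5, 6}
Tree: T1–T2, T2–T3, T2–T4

A tree decomposition must satisfy three properties: every vertex lies in some bag; for every edge, both endpoints lie together in some bag; and for every vertex, the bags containing it form a connected subtree. Here bags containing vertex 5 are not connected in the tree, so the decomposition is invalid.

No — bags containing vertex 5 are not connected in the tree.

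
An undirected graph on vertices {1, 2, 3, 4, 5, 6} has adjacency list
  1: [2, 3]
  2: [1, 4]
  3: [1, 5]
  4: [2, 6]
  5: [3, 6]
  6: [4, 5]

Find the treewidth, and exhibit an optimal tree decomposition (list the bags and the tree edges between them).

Treewidth 2.
One optimal decomposition is:
Bags: B1 = {1, 2, 3}  B2 = {2, 3, 5}  B3 = {2, 5, 6}  B4 = {2, 4, 6}
Tree: B1–B2, B2–B3, B3–B4

Every bag has size at most 3, so the width is 3 − 1 = 2 and tw(G) ≤ 2. Since 2–1–3–5–6–4–2 is a cycle in G, G is not acyclic. Forests are exactly the graphs of treewidth ≤ 1, so tw(G) ≥ 2. Therefore the treewidth is 2.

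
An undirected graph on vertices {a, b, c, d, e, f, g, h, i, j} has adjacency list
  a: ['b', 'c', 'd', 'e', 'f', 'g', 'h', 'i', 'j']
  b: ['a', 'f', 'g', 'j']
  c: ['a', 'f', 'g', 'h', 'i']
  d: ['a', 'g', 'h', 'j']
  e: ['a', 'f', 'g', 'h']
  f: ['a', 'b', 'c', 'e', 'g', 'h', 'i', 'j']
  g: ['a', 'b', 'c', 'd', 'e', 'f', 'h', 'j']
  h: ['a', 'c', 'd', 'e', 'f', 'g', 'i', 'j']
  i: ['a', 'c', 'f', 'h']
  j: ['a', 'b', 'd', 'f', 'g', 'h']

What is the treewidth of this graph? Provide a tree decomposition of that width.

Treewidth 4.
Bags: B1 = {a, f, g, h, j}  B2 = {a, c, f, g, h}  B3 = {a, e, f, g, h}  B4 = {a, c, f, h, i}  B5 = {a, b, f, g, j}  B6 = {a, d, g, h, j}
Tree: B1–B2, B1–B3, B2–B4, B1–B5, B1–B6

The largest bag has 5 vertices, giving width 4; this decomposition certifies tw(G) ≤ 4. Conversely, {a, d, g, h, j} is a clique of size 5, and the vertices of any clique must share a bag in every tree decomposition; so some bag has ≥ 5 vertices and tw(G) ≥ 4. Hence tw(G) = 4 exactly.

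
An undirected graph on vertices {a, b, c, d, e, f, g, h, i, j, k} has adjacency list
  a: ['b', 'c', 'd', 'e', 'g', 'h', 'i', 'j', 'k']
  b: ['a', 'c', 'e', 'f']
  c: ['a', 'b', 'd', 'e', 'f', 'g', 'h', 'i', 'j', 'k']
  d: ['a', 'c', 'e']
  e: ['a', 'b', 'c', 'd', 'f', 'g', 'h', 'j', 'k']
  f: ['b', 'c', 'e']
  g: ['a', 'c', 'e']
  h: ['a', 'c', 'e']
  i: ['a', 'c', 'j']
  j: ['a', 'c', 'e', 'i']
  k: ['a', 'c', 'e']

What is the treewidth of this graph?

3

A width-3 tree decomposition is:
Bags: B1 = {a, b, c, e}  B2 = {a, c, d, e}  B3 = {a, c, e, k}  B4 = {a, c, e, g}  B5 = {b, c, e, f}  B6 = {a, c, e, j}  B7 = {a, c, i, j}  B8 = {a, c, e, h}
Tree: B1–B2, B2–B3, B1–B4, B1–B5, B3–B6, B6–B7, B1–B8
Each bag holds 4 vertices, so the decomposition has width 3, which upper-bounds the treewidth. For the lower bound, the 4 vertices {a, c, d, e} are pairwise adjacent, and any tree decomposition puts a clique entirely inside one bag — forcing width ≥ 3. Hence tw(G) = 3 exactly.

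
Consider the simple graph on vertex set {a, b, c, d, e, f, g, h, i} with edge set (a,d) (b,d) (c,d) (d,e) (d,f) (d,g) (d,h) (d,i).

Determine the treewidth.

1

A width-1 tree decomposition is:
Bags: B1 = {c, d}  B2 = {d, i}  B3 = {d, f}  B4 = {a, d}  B5 = {d, g}  B6 = {d, e}  B7 = {b, d}  B8 = {d, h}
Tree: B1–B2, B2–B3, B2–B4, B4–B5, B3–B6, B3–B7, B4–B8
The largest bag has 2 vertices, giving width 1; this decomposition certifies tw(G) ≤ 1. G has an edge, so its treewidth is at least 1. The upper and lower bounds meet at 1, so that is the treewidth.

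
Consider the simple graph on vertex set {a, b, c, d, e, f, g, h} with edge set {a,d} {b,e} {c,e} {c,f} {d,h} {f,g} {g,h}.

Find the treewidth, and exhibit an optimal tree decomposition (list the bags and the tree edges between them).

Treewidth 1.
One such decomposition:
Bags: B1 = {b, e}  B2 = {c, e}  B3 = {c, f}  B4 = {f, g}  B5 = {g, h}  B6 = {d, h}  B7 = {a, d}
Tree: B1–B2, B2–B3, B3–B4, B4–B5, B5–B6, B6–B7

Each bag holds 2 vertices, so the decomposition has width 1, which upper-bounds the treewidth. Any graph with an edge has treewidth ≥ 1, and G has the edge b–e. The upper and lower bounds meet at 1, so that is the treewidth.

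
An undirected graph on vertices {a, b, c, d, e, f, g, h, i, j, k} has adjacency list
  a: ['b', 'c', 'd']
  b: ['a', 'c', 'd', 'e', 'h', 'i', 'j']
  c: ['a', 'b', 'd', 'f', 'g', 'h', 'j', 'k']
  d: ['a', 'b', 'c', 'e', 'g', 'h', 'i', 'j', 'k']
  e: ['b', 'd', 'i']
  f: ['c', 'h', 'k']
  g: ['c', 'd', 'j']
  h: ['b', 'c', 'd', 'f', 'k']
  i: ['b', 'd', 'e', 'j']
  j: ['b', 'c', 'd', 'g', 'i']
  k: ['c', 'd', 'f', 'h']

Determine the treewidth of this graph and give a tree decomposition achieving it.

Treewidth 3.
One such decomposition:
Bags: B1 = {b, c, d, j}  B2 = {b, c, d, h}  B3 = {c, d, h, k}  B4 = {c, f, h, k}  B5 = {a, b, c, d}  B6 = {c, d, g, j}  B7 = {b, d, i, j}  B8 = {b, d, e, i}
Tree: B1–B2, B2–B3, B3–B4, B2–B5, B1–B6, B1–B7, B7–B8

Each bag holds 4 vertices, so the decomposition has width 3, which upper-bounds the treewidth. For the lower bound, the 4 vertices {c, d, g, j} are pairwise adjacent, and any tree decomposition puts a clique entirely inside one bag — forcing width ≥ 3. Hence tw(G) = 3 exactly.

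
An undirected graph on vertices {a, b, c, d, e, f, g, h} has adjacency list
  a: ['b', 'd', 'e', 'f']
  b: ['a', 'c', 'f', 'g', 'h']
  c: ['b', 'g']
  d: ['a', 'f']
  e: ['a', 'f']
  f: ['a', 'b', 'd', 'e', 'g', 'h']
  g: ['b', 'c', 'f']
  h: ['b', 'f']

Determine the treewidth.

A width-2 tree decomposition is:
Bags: B1 = {b, f, h}  B2 = {b, f, g}  B3 = {a, b, f}  B4 = {a, d, f}  B5 = {b, c, g}  B6 = {a, e, f}
Tree: B1–B2, B2–B3, B3–B4, B2–B5, B4–B6
The largest bag has 3 vertices, giving width 2; this decomposition certifies tw(G) ≤ 2. Conversely, {b, c, g} is a clique of size 3, and the vertices of any clique must share a bag in every tree decomposition; so some bag has ≥ 3 vertices and tw(G) ≥ 2. Therefore the treewidth is 2.

2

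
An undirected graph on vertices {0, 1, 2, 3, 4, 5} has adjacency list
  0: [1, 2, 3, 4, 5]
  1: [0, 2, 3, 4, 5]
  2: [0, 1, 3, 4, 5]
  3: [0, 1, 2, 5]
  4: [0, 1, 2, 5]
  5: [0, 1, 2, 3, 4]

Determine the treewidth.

4

A width-4 tree decomposition is:
Bags: B1 = {0, 1, 2, 4, 5}  B2 = {0, 1, 2, 3, 5}
Tree: B1–B2
Each bag holds 5 vertices, so the decomposition has width 4, which upper-bounds the treewidth. On the other hand G contains the 5-clique {0, 1, 2, 3, 5}. A clique must lie in a single bag of any decomposition, so no decomposition can have width below 4. Therefore the treewidth is 4.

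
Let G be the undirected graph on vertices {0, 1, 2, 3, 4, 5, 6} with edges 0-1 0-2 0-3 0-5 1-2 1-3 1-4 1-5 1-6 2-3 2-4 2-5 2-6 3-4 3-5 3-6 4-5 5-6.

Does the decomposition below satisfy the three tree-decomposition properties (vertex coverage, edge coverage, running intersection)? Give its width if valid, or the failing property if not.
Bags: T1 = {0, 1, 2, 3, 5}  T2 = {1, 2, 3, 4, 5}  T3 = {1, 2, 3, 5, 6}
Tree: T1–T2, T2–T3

Vertex coverage: the bags together contain {0, 1, 2, 3, 4, 5, 6}, the full vertex set. Edge coverage: each edge of G has both endpoints in at least one bag. Running intersection: for every vertex, the bags containing it form a connected subtree. All three properties hold, so this is a valid tree decomposition of width max|bag| − 1 = 4, and hence tw(G) ≤ 4.

Yes; width 4.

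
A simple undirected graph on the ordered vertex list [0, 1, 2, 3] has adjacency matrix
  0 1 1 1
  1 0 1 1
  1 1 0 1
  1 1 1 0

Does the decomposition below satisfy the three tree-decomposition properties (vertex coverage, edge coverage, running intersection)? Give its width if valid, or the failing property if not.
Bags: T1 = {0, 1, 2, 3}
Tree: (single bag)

Checking the three conditions: (i) the bags cover all of {0, 1, 2, 3}; (ii) for each edge, some bag contains both endpoints; (iii) the bags containing any fixed vertex form a subtree. All hold, so the decomposition is valid with width 4 − 1 = 3.

Yes; width 3.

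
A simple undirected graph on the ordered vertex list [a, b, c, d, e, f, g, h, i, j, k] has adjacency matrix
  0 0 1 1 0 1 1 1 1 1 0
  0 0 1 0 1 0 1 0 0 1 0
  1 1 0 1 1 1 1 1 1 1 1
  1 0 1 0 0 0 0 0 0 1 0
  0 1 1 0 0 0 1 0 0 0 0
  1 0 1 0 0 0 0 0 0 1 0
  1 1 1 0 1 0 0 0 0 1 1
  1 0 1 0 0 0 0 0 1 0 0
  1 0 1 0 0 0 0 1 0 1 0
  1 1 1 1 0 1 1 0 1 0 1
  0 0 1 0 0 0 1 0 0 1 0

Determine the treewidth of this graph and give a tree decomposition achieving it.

Treewidth 3.
Bags: B1 = {a, c, i, j}  B2 = {a, c, g, j}  B3 = {a, c, h, i}  B4 = {b, c, g, j}  B5 = {a, c, f, j}  B6 = {b, c, e, g}  B7 = {c, g, j, k}  B8 = {a, c, d, j}
Tree: B1–B2, B1–B3, B2–B4, B1–B5, B4–B6, B4–B7, B1–B8

Every bag has size at most 4, so the width is 4 − 1 = 3 and tw(G) ≤ 3. On the other hand G contains the 4-clique {a, c, d, j}. A clique must lie in a single bag of any decomposition, so no decomposition can have width below 3. Hence tw(G) = 3 exactly.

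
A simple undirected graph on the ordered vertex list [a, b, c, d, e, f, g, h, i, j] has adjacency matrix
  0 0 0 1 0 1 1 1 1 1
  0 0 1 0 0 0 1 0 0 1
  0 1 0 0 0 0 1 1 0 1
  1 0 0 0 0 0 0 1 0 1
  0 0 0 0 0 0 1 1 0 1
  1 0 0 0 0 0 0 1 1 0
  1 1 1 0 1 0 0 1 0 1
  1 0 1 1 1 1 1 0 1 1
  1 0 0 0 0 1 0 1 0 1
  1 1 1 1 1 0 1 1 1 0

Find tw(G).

A width-3 tree decomposition is:
Bags: B1 = {a, h, i, j}  B2 = {a, g, h, j}  B3 = {c, g, h, j}  B4 = {a, f, h, i}  B5 = {b, c, g, j}  B6 = {a, d, h, j}  B7 = {e, g, h, j}
Tree: B1–B2, B2–B3, B1–B4, B3–B5, B2–B6, B3–B7
Every bag has size at most 4, so the width is 4 − 1 = 3 and tw(G) ≤ 3. On the other hand G contains the 4-clique {a, d, h, j}. A clique must lie in a single bag of any decomposition, so no decomposition can have width below 3. The upper and lower bounds meet at 3, so that is the treewidth.

3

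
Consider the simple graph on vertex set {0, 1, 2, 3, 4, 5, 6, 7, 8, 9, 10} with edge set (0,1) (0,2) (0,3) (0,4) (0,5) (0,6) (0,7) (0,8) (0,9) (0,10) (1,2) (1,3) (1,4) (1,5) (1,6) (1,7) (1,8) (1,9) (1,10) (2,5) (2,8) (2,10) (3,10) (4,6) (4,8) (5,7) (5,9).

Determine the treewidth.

3

A width-3 tree decomposition is:
Bags: B1 = {0, 1, 4, 8}  B2 = {0, 1, 2, 8}  B3 = {0, 1, 2, 10}  B4 = {0, 1, 3, 10}  B5 = {0, 1, 2, 5}  B6 = {0, 1, 5, 9}  B7 = {0, 1, 4, 6}  B8 = {0, 1, 5, 7}
Tree: B1–B2, B2–B3, B3–B4, B2–B5, B5–B6, B1–B7, B5–B8
Every bag has size at most 4, so the width is 4 − 1 = 3 and tw(G) ≤ 3. Conversely, {0, 1, 2, 8} is a clique of size 4, and the vertices of any clique must share a bag in every tree decomposition; so some bag has ≥ 4 vertices and tw(G) ≥ 3. Hence tw(G) = 3 exactly.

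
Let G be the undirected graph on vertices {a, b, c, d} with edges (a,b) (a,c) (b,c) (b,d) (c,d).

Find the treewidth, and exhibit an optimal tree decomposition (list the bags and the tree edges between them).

Each bag holds 3 vertices, so the decomposition has width 2, which upper-bounds the treewidth. For the lower bound, the 3 vertices {b, c, d} are pairwise adjacent, and any tree decomposition puts a clique entirely inside one bag — forcing width ≥ 2. Combining the bounds, tw(G) = 2.

Treewidth 2.
Bags: B1 = {a, b, c}  B2 = {b, c, d}
Tree: B1–B2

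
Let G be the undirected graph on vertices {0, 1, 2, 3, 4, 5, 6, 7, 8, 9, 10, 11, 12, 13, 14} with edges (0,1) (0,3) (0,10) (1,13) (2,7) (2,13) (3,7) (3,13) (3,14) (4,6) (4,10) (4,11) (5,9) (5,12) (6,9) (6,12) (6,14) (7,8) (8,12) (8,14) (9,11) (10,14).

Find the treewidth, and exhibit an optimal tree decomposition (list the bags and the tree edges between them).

Every bag has size at most 4, so the width is 4 − 1 = 3 and tw(G) ≤ 3. For the lower bound: the 4 vertex sets {5,9,11}, {4}, {6}, {8,10,12,14} are disjoint, each induces a connected subgraph, and every pair is joined by at least one edge of G. Contracting each set to a single vertex therefore yields K_{4} as a minor, and since treewidth is minor-monotone, tw(G) ≥ tw(K_{4}) = 3. Hence tw(G) = 3 exactly.

Treewidth 3.
One such decomposition:
Bags: B1 = {4, 5, 9, 11}  B2 = {4, 5, 6, 9}  B3 = {4, 5, 6, 12}  B4 = {4, 6, 10, 12}  B5 = {6, 10, 12, 14}  B6 = {8, 10, 12, 14}  B7 = {0, 8, 10, 14}  B8 = {0, 3, 8, 14}  B9 = {0, 3, 7, 8}  B10 = {0, 1, 3, 7}  B11 = {1, 3, 7, 13}  B12 = {1, 2, 7, 13}
Tree: B1–B2, B2–B3, B3–B4, B4–B5, B5–B6, B6–B7, B7–B8, B8–B9, B9–B10, B10–B11, B11–B12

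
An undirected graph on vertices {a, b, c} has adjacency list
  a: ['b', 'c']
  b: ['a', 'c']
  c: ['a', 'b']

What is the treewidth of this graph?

A width-2 tree decomposition is:
Bags: B1 = {a, b, c}
Tree: (single bag)
A single bag containing all 3 vertices is trivially a valid decomposition of width 2. Conversely, {a, b, c} is a clique of size 3, and the vertices of any clique must share a bag in every tree decomposition; so some bag has ≥ 3 vertices and tw(G) ≥ 2. The upper and lower bounds meet at 2, so that is the treewidth.

2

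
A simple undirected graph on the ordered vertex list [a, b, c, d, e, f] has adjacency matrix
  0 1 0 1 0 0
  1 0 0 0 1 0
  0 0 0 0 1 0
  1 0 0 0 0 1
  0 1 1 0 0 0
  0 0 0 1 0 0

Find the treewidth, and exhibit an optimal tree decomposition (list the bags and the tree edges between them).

Treewidth 1.
Bags: B1 = {d, f}  B2 = {a, d}  B3 = {a, b}  B4 = {b, e}  B5 = {c, e}
Tree: B1–B2, B2–B3, B3–B4, B4–B5

The largest bag has 2 vertices, giving width 1; this decomposition certifies tw(G) ≤ 1. G has an edge, so its treewidth is at least 1. The upper and lower bounds meet at 1, so that is the treewidth.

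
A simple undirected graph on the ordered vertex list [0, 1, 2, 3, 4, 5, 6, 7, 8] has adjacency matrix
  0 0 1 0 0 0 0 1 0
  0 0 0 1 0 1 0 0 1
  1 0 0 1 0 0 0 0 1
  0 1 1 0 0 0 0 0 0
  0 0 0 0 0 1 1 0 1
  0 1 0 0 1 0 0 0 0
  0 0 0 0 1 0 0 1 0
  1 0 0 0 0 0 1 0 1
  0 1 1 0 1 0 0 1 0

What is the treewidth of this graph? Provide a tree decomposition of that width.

Treewidth 3.
One optimal decomposition is:
Bags: B1 = {0, 2, 6, 7}  B2 = {2, 6, 7, 8}  B3 = {2, 4, 6, 8}  B4 = {2, 3, 4, 8}  B5 = {1, 3, 4, 8}  B6 = {1, 3, 4, 5}
Tree: B1–B2, B2–B3, B3–B4, B4–B5, B5–B6

The largest bag has 4 vertices, giving width 3; this decomposition certifies tw(G) ≤ 3. For the lower bound: the 4 vertex sets {0,6,7}, {2}, {8}, {1,3,4,5} are disjoint, each induces a connected subgraph, and every pair is joined by at least one edge of G. Contracting each set to a single vertex therefore yields K_{4} as a minor, and since treewidth is minor-monotone, tw(G) ≥ tw(K_{4}) = 3. Hence tw(G) = 3 exactly.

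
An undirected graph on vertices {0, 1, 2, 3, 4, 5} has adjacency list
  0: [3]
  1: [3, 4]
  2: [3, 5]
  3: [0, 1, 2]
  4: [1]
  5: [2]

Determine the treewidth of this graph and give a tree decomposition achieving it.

Each bag holds 2 vertices, so the decomposition has width 1, which upper-bounds the treewidth. Since G has at least one edge (e.g. 3–0), it is not an edgeless graph, so tw(G) ≥ 1. Combining the bounds, tw(G) = 1.

Treewidth 1.
Bags: B1 = {0, 3}  B2 = {2, 3}  B3 = {2, 5}  B4 = {1, 3}  B5 = {1, 4}
Tree: B1–B2, B2–B3, B2–B4, B4–B5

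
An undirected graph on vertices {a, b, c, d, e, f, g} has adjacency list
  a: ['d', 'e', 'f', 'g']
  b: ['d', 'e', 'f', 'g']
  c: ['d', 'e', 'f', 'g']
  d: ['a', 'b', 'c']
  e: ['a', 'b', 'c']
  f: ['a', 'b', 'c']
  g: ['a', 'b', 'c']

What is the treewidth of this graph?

3

A width-3 tree decomposition is:
Bags: B1 = {a, b, c, g}  B2 = {a, b, c, f}  B3 = {a, b, c, d}  B4 = {a, b, c, e}
Tree: B1–B2, B2–B3, B3–B4
Every bag has size at most 4, so the width is 4 − 1 = 3 and tw(G) ≤ 3. For the lower bound: the 4 vertex sets {c,g}, {b,f}, {a}, {d} are disjoint, each induces a connected subgraph, and every pair is joined by at least one edge of G. Contracting each set to a single vertex therefore yields K_{4} as a minor, and since treewidth is minor-monotone, tw(G) ≥ tw(K_{4}) = 3. Combining the bounds, tw(G) = 3.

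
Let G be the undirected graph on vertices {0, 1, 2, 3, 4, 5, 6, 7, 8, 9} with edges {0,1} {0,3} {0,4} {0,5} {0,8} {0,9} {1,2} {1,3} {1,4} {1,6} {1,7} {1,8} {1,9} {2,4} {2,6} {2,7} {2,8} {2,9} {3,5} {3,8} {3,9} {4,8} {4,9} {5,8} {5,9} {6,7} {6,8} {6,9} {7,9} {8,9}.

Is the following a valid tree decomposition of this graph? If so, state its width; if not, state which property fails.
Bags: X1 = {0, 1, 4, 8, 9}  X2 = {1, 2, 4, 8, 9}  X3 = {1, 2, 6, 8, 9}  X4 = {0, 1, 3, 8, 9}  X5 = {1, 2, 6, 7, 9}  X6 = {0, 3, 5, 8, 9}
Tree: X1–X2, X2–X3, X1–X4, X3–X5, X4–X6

Yes; width 4.

Checking the three conditions: (i) the bags cover all of {0, 1, 2, 3, 4, 5, 6, 7, 8, 9}; (ii) for each edge, some bag contains both endpoints; (iii) the bags containing any fixed vertex form a subtree. All hold, so the decomposition is valid with width 5 − 1 = 4.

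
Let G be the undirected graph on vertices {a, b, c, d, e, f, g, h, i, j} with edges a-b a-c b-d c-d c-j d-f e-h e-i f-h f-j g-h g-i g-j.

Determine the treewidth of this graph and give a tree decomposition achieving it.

Every bag has size at most 3, so the width is 3 − 1 = 2 and tw(G) ≤ 2. The edges b–a–c–d–b form a cycle, so G is not a tree and its treewidth is at least 2. Therefore the treewidth is 2.

Treewidth 2.
One optimal decomposition is:
Bags: B1 = {a, b, d}  B2 = {a, c, d}  B3 = {c, d, f}  B4 = {c, f, j}  B5 = {f, h, j}  B6 = {g, h, j}  B7 = {e, g, h}  B8 = {e, g, i}
Tree: B1–B2, B2–B3, B3–B4, B4–B5, B5–B6, B6–B7, B7–B8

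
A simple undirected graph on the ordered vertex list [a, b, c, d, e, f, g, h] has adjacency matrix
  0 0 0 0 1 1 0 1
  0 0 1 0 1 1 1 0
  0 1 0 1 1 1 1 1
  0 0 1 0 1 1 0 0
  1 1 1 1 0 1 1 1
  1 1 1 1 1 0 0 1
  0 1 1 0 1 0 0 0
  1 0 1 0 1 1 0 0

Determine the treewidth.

3

A width-3 tree decomposition is:
Bags: B1 = {b, c, e, f}  B2 = {c, e, f, h}  B3 = {c, d, e, f}  B4 = {a, e, f, h}  B5 = {b, c, e, g}
Tree: B1–B2, B2–B3, B2–B4, B1–B5
Every bag has size at most 4, so the width is 4 − 1 = 3 and tw(G) ≤ 3. Conversely, {b, c, e, g} is a clique of size 4, and the vertices of any clique must share a bag in every tree decomposition; so some bag has ≥ 4 vertices and tw(G) ≥ 3. Therefore the treewidth is 3.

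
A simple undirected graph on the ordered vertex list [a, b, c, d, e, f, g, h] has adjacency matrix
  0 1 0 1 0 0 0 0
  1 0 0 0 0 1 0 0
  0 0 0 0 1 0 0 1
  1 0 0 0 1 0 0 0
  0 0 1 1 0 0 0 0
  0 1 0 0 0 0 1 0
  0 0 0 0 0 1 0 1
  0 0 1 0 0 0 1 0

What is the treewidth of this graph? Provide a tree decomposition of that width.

The largest bag has 3 vertices, giving width 2; this decomposition certifies tw(G) ≤ 2. Since d–a–b–f–g–h–c–e–d is a cycle in G, G is not acyclic. Forests are exactly the graphs of treewidth ≤ 1, so tw(G) ≥ 2. Combining the bounds, tw(G) = 2.

Treewidth 2.
Bags: B1 = {a, b, d}  B2 = {b, d, f}  B3 = {d, f, g}  B4 = {d, g, h}  B5 = {c, d, h}  B6 = {c, d, e}
Tree: B1–B2, B2–B3, B3–B4, B4–B5, B5–B6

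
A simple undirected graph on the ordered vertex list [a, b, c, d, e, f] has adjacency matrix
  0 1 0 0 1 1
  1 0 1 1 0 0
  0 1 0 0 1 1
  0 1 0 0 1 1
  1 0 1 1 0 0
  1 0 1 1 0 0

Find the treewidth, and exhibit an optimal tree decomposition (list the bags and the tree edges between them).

Treewidth 3.
Bags: B1 = {b, d, e, f}  B2 = {a, b, e, f}  B3 = {b, c, e, f}
Tree: B1–B2, B2–B3

Each bag holds 4 vertices, so the decomposition has width 3, which upper-bounds the treewidth. For the lower bound: the 4 vertex sets {d,f}, {a,e}, {b}, {c} are disjoint, each induces a connected subgraph, and every pair is joined by at least one edge of G. Contracting each set to a single vertex therefore yields K_{4} as a minor, and since treewidth is minor-monotone, tw(G) ≥ tw(K_{4}) = 3. Hence tw(G) = 3 exactly.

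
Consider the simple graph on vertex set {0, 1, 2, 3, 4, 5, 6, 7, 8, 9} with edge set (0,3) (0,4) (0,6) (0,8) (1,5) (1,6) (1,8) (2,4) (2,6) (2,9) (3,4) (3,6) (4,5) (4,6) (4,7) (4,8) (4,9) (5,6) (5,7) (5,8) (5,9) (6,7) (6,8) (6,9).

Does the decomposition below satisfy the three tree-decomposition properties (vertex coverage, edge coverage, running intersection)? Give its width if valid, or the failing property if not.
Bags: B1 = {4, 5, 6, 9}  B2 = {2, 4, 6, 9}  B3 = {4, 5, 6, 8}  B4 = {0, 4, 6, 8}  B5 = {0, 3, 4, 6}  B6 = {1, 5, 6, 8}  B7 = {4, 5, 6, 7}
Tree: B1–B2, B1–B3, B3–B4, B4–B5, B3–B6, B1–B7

Checking the three conditions: (i) the bags cover all of {0, 1, 2, 3, 4, 5, 6, 7, 8, 9}; (ii) for each edge, some bag contains both endpoints; (iii) the bags containing any fixed vertex form a subtree. All hold, so the decomposition is valid with width 4 − 1 = 3.

Yes; width 3.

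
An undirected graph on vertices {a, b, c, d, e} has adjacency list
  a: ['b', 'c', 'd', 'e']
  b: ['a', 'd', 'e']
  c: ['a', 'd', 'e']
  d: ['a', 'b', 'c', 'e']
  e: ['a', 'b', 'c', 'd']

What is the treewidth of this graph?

3

A width-3 tree decomposition is:
Bags: B1 = {a, c, d, e}  B2 = {a, b, d, e}
Tree: B1–B2
Every bag has size at most 4, so the width is 4 − 1 = 3 and tw(G) ≤ 3. On the other hand G contains the 4-clique {a, c, d, e}. A clique must lie in a single bag of any decomposition, so no decomposition can have width below 3. Hence tw(G) = 3 exactly.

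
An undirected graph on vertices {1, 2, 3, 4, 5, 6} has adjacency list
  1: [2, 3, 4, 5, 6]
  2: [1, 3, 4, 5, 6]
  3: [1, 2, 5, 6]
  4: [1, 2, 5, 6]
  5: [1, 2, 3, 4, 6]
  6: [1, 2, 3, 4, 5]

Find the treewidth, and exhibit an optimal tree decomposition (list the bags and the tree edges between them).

Treewidth 4.
Bags: B1 = {1, 2, 3, 5, 6}  B2 = {1, 2, 4, 5, 6}
Tree: B1–B2

Each bag holds 5 vertices, so the decomposition has width 4, which upper-bounds the treewidth. For the lower bound, the 5 vertices {1, 2, 3, 5, 6} are pairwise adjacent, and any tree decomposition puts a clique entirely inside one bag — forcing width ≥ 4. Therefore the treewidth is 4.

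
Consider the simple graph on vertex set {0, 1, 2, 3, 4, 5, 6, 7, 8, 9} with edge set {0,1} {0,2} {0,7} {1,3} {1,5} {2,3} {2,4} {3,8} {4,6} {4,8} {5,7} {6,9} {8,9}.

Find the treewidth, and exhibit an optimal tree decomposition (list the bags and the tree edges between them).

Treewidth 2.
One such decomposition:
Bags: B1 = {6, 8, 9}  B2 = {4, 6, 8}  B3 = {3, 4, 8}  B4 = {2, 3, 4}  B5 = {1, 2, 3}  B6 = {0, 1, 2}  B7 = {0, 1, 5}  B8 = {0, 5, 7}
Tree: B1–B2, B2–B3, B3–B4, B4–B5, B5–B6, B6–B7, B7–B8

Each bag holds 3 vertices, so the decomposition has width 2, which upper-bounds the treewidth. For the lower bound, G contains the cycle 9–6–4–8–9, so G is not a forest; only forests have treewidth ≤ 1, hence tw(G) ≥ 2. Hence tw(G) = 2 exactly.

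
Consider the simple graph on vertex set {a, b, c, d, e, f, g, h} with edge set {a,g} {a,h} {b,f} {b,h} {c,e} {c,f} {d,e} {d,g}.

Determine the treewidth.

A width-2 tree decomposition is:
Bags: B1 = {c, e, f}  B2 = {b, e, f}  B3 = {b, e, h}  B4 = {a, e, h}  B5 = {a, e, g}  B6 = {d, e, g}
Tree: B1–B2, B2–B3, B3–B4, B4–B5, B5–B6
Each bag holds 3 vertices, so the decomposition has width 2, which upper-bounds the treewidth. The edges e–c–f–b–h–a–g–d–e form a cycle, so G is not a tree and its treewidth is at least 2. The upper and lower bounds meet at 2, so that is the treewidth.

2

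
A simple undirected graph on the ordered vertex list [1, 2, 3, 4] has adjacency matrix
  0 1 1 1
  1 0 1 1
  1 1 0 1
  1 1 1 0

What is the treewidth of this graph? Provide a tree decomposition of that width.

With just one bag of size 4, the width is 4 − 1 = 3, so tw(G) ≤ 3. For the lower bound, the 4 vertices {1, 2, 3, 4} are pairwise adjacent, and any tree decomposition puts a clique entirely inside one bag — forcing width ≥ 3. Hence tw(G) = 3 exactly.

Treewidth 3.
One optimal decomposition is:
Bags: B1 = {1, 2, 3, 4}
Tree: (single bag)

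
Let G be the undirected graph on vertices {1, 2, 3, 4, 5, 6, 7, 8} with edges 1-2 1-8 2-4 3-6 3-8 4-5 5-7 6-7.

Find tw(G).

A width-2 tree decomposition is:
Bags: B1 = {5, 6, 7}  B2 = {4, 5, 6}  B3 = {2, 4, 6}  B4 = {1, 2, 6}  B5 = {1, 6, 8}  B6 = {3, 6, 8}
Tree: B1–B2, B2–B3, B3–B4, B4–B5, B5–B6
Every bag has size at most 3, so the width is 3 − 1 = 2 and tw(G) ≤ 2. The edges 6–7–5–4–2–1–8–3–6 form a cycle, so G is not a tree and its treewidth is at least 2. Hence tw(G) = 2 exactly.

2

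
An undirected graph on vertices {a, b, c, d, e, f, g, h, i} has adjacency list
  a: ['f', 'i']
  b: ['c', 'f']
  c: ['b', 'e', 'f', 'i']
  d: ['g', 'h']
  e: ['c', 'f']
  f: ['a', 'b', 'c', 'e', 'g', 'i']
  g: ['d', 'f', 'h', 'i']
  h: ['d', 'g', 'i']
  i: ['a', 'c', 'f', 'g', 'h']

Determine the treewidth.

2

A width-2 tree decomposition is:
Bags: B1 = {c, f, i}  B2 = {f, g, i}  B3 = {g, h, i}  B4 = {c, e, f}  B5 = {b, c, f}  B6 = {a, f, i}  B7 = {d, g, h}
Tree: B1–B2, B2–B3, B1–B4, B4–B5, B2–B6, B3–B7
Every bag has size at most 3, so the width is 3 − 1 = 2 and tw(G) ≤ 2. On the other hand G contains the 3-clique {d, g, h}. A clique must lie in a single bag of any decomposition, so no decomposition can have width below 2. Therefore the treewidth is 2.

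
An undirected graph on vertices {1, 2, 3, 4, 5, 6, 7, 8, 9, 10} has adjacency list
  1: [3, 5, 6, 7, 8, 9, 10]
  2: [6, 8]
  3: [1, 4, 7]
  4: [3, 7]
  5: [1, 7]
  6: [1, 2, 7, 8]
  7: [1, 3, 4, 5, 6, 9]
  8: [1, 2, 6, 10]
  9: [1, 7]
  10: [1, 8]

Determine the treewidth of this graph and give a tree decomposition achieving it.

Every bag has size at most 3, so the width is 3 − 1 = 2 and tw(G) ≤ 2. Conversely, {1, 8, 10} is a clique of size 3, and the vertices of any clique must share a bag in every tree decomposition; so some bag has ≥ 3 vertices and tw(G) ≥ 2. Combining the bounds, tw(G) = 2.

Treewidth 2.
One such decomposition:
Bags: B1 = {1, 8, 10}  B2 = {1, 6, 8}  B3 = {2, 6, 8}  B4 = {1, 6, 7}  B5 = {1, 3, 7}  B6 = {3, 4, 7}  B7 = {1, 5, 7}  B8 = {1, 7, 9}
Tree: B1–B2, B2–B3, B2–B4, B4–B5, B5–B6, B4–B7, B5–B8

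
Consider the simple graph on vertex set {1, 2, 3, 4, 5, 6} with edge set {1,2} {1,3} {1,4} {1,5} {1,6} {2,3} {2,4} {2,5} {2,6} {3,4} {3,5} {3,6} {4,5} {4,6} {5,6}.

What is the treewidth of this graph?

5

A width-5 tree decomposition is:
Bags: B1 = {1, 2, 3, 4, 5, 6}
Tree: (single bag)
A single bag containing all 6 vertices is trivially a valid decomposition of width 5. Conversely, {1, 2, 3, 4, 5, 6} is a clique of size 6, and the vertices of any clique must share a bag in every tree decomposition; so some bag has ≥ 6 vertices and tw(G) ≥ 5. Therefore the treewidth is 5.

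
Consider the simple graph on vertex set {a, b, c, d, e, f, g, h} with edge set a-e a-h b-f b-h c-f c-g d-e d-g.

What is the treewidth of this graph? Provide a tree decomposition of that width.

Every bag has size at most 3, so the width is 3 − 1 = 2 and tw(G) ≤ 2. The edges d–g–c–f–b–h–a–e–d form a cycle, so G is not a tree and its treewidth is at least 2. Hence tw(G) = 2 exactly.

Treewidth 2.
Bags: B1 = {c, d, g}  B2 = {c, d, f}  B3 = {b, d, f}  B4 = {b, d, h}  B5 = {a, d, h}  B6 = {a, d, e}
Tree: B1–B2, B2–B3, B3–B4, B4–B5, B5–B6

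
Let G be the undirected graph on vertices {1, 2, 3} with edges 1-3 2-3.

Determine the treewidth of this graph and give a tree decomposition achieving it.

Treewidth 1.
One optimal decomposition is:
Bags: B1 = {2, 3}  B2 = {1, 3}
Tree: B1–B2

Each bag holds 2 vertices, so the decomposition has width 1, which upper-bounds the treewidth. Any graph with an edge has treewidth ≥ 1, and G has the edge 2–3. Combining the bounds, tw(G) = 1.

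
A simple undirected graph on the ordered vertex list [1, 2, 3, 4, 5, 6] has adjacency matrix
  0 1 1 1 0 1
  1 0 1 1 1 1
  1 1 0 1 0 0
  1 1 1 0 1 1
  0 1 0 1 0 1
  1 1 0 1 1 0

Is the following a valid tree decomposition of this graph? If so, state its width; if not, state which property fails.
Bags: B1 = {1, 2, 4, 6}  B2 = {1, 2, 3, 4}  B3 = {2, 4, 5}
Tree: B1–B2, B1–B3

A tree decomposition must satisfy three properties: every vertex lies in some bag; for every edge, both endpoints lie together in some bag; and for every vertex, the bags containing it form a connected subtree. Here edge (6,5) lies in no bag, so the decomposition is invalid.

No — edge (6,5) lies in no bag.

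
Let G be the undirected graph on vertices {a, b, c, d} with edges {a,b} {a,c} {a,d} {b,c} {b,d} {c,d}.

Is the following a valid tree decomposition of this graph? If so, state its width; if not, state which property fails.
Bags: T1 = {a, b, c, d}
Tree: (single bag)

Yes; width 3.

Vertex coverage: the bags together contain {a, b, c, d}, the full vertex set. Edge coverage: each edge of G has both endpoints in at least one bag. Running intersection: for every vertex, the bags containing it form a connected subtree. All three properties hold, so this is a valid tree decomposition of width max|bag| − 1 = 3, and hence tw(G) ≤ 3.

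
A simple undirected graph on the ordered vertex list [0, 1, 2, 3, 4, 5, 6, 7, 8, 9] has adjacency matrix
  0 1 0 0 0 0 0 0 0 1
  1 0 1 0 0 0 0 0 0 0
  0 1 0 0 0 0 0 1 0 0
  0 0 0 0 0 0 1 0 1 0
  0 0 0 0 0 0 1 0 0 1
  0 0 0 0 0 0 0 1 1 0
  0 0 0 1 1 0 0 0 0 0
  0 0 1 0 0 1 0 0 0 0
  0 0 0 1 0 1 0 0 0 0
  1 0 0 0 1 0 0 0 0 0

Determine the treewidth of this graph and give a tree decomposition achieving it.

Treewidth 2.
One such decomposition:
Bags: B1 = {0, 4, 9}  B2 = {0, 4, 6}  B3 = {0, 3, 6}  B4 = {0, 3, 8}  B5 = {0, 5, 8}  B6 = {0, 5, 7}  B7 = {0, 2, 7}  B8 = {0, 1, 2}
Tree: B1–B2, B2–B3, B3–B4, B4–B5, B5–B6, B6–B7, B7–B8

Every bag has size at most 3, so the width is 3 − 1 = 2 and tw(G) ≤ 2. Since 0–9–4–6–3–8–5–7–2–1–0 is a cycle in G, G is not acyclic. Forests are exactly the graphs of treewidth ≤ 1, so tw(G) ≥ 2. Hence tw(G) = 2 exactly.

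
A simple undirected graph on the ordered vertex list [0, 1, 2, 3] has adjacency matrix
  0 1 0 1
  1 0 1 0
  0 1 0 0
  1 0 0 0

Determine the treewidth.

1

A width-1 tree decomposition is:
Bags: B1 = {0, 1}  B2 = {0, 3}  B3 = {1, 2}
Tree: B1–B2, B1–B3
Every bag has size at most 2, so the width is 2 − 1 = 1 and tw(G) ≤ 1. G has an edge, so its treewidth is at least 1. Therefore the treewidth is 1.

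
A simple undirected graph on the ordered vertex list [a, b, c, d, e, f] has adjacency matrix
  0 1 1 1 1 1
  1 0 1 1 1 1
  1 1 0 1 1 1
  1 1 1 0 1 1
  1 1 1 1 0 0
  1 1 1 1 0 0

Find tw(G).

4

A width-4 tree decomposition is:
Bags: B1 = {a, b, c, d, e}  B2 = {a, b, c, d, f}
Tree: B1–B2
Every bag has size at most 5, so the width is 5 − 1 = 4 and tw(G) ≤ 4. On the other hand G contains the 5-clique {a, b, c, d, e}. A clique must lie in a single bag of any decomposition, so no decomposition can have width below 4. Combining the bounds, tw(G) = 4.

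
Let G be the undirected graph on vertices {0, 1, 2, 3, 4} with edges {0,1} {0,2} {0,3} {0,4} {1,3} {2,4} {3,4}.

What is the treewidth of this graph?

2

A width-2 tree decomposition is:
Bags: B1 = {0, 3, 4}  B2 = {0, 1, 3}  B3 = {0, 2, 4}
Tree: B1–B2, B1–B3
The largest bag has 3 vertices, giving width 2; this decomposition certifies tw(G) ≤ 2. Conversely, {0, 2, 4} is a clique of size 3, and the vertices of any clique must share a bag in every tree decomposition; so some bag has ≥ 3 vertices and tw(G) ≥ 2. Hence tw(G) = 2 exactly.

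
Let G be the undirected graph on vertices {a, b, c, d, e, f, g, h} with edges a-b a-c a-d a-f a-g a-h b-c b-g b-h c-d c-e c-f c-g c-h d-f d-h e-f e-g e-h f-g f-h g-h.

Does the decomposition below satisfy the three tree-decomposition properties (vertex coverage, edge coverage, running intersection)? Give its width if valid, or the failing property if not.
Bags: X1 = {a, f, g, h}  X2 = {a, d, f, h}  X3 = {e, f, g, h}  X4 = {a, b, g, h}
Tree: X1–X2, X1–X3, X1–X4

A tree decomposition must satisfy three properties: every vertex lies in some bag; for every edge, both endpoints lie together in some bag; and for every vertex, the bags containing it form a connected subtree. Here vertex c appears in no bag, so the decomposition is invalid.

No — vertex c appears in no bag.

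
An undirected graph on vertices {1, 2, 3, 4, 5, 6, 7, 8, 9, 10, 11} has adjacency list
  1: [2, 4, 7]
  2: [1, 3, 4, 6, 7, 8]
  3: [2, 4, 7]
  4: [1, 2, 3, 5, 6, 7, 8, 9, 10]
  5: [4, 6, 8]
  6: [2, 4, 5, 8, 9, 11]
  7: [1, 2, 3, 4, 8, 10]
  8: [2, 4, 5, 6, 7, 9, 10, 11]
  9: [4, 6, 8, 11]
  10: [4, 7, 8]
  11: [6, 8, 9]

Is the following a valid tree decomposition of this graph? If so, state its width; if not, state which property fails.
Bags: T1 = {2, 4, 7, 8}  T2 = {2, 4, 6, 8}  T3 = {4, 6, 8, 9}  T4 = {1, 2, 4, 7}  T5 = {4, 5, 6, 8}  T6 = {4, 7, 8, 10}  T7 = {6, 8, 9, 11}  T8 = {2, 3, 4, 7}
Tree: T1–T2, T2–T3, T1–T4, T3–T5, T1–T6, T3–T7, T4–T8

Checking the three conditions: (i) the bags cover all of {1, 2, 3, 4, 5, 6, 7, 8, 9, 10, 11}; (ii) for each edge, some bag contains both endpoints; (iii) the bags containing any fixed vertex form a subtree. All hold, so the decomposition is valid with width 4 − 1 = 3.

Yes; width 3.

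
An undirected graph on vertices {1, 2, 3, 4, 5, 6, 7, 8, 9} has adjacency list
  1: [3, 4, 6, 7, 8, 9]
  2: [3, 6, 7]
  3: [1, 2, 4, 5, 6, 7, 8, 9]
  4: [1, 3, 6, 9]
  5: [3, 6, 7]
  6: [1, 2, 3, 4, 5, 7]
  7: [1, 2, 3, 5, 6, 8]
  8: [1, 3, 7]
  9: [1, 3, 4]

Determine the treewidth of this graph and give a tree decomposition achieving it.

Each bag holds 4 vertices, so the decomposition has width 3, which upper-bounds the treewidth. For the lower bound, the 4 vertices {1, 3, 7, 8} are pairwise adjacent, and any tree decomposition puts a clique entirely inside one bag — forcing width ≥ 3. Combining the bounds, tw(G) = 3.

Treewidth 3.
One such decomposition:
Bags: B1 = {3, 5, 6, 7}  B2 = {2, 3, 6, 7}  B3 = {1, 3, 6, 7}  B4 = {1, 3, 4, 6}  B5 = {1, 3, 4, 9}  B6 = {1, 3, 7, 8}
Tree: B1–B2, B1–B3, B3–B4, B4–B5, B3–B6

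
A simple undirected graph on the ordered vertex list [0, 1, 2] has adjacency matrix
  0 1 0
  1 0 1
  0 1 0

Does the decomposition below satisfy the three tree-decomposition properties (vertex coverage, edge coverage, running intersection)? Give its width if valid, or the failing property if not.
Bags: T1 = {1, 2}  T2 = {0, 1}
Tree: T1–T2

Yes; width 1.

Checking the three conditions: (i) the bags cover all of {0, 1, 2}; (ii) for each edge, some bag contains both endpoints; (iii) the bags containing any fixed vertex form a subtree. All hold, so the decomposition is valid with width 2 − 1 = 1.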